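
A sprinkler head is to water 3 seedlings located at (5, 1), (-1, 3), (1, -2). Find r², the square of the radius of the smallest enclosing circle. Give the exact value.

Call the three points A, B, C in the order given.
Side lengths²: AB² = 40, AC² = 25, BC² = 29.
Since AB² = 40 < 29 + 25 = 54, the triangle is acute, so the smallest enclosing circle is the circumcircle.
Circumcentre = (45/26, 31/26), r² = 3625/338.

3625/338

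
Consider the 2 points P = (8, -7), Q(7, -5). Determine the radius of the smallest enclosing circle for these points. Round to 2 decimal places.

The smallest circle enclosing two points has them as diameter endpoints.
Centre = midpoint = (7.5, -6); r² = |PQ|²/4 = 5/4 = 1.25.
r = √(1.25) ≈ 1.12.

1.12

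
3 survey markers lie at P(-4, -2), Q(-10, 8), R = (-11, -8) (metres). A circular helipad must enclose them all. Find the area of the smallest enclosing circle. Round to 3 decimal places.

Side lengths²: PQ² = 136, PR² = 85, QR² = 257.
Since QR² = 257 ≥ 136 + 85 = 221, the angle opposite QR is not acute, so the smallest enclosing circle has QR as diameter.
Centre = midpoint of QR = (-10.5, 0), r² = 257/4 = 64.25.
Area = π·r² = π·64.25 ≈ 201.847.

201.847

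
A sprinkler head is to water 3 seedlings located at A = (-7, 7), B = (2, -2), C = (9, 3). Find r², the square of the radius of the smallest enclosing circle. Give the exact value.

Side lengths²: AB² = 162, AC² = 272, BC² = 74.
Since AC² = 272 ≥ 162 + 74 = 236, the angle opposite AC is not acute, so the smallest enclosing circle has AC as diameter.
Centre = midpoint of AC = (1, 5), r² = 272/4 = 68.

68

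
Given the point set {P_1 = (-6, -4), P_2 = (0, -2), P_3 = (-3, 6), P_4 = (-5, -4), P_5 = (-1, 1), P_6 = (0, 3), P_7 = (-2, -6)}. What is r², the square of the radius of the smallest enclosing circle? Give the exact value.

A smallest enclosing disk is always determined by at most three of the input points on its boundary.
The farthest pair is P_3–P_7 with squared distance 145. The circle on this segment as diameter has centre (-2.5, 0) and r² = 145/4 = 36.25.
Check P_1: distance² to centre = 28.25 ≤ 36.25, so it lies inside.
All remaining points lie in this disk, and no smaller disk contains both endpoints, so this is the minimum enclosing circle.

36.25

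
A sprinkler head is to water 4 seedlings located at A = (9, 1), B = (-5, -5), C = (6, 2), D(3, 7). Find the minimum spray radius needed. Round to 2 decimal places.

7.77

The minimum enclosing circle is determined by three boundary points: A, B, D.
Their circumcentre is (1.4, -0.6) with r² = 60.32.
The farthest remaining point C is at distance² 27.92 ≤ 60.32.
r = √(60.32) ≈ 7.77.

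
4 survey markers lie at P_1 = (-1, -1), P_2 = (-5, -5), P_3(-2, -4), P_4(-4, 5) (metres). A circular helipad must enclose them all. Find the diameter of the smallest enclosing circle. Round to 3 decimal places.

10.050

A smallest enclosing disk is always determined by at most three of the input points on its boundary.
The farthest pair is P_2–P_4 with squared distance 101. The circle on this segment as diameter has centre (-4.5, 0) and r² = 101/4 = 25.25.
Check P_1: distance² to centre = 13.25 ≤ 25.25, so it lies inside.
All remaining points lie in this disk, and no smaller disk contains both endpoints, so this is the minimum enclosing circle.
Diameter = 2r = 2√(25.25) ≈ 10.050.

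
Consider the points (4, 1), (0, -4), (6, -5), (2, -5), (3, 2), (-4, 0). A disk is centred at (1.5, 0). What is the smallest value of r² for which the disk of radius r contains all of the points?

45.25

The required radius is the distance from (1.5, 0) to the farthest point.
Squared distances: 7.25, 18.25, 45.25, 25.25, 6.25, 30.25.
Maximum is 45.25, attained at (6, -5).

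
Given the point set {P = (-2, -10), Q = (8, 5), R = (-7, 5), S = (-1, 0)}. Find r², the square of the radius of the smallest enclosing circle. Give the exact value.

1625/18

By Welzl's lemma the MEC is supported by two points (diametrically opposite) or three points (on a circumcircle).
The minimum enclosing circle is determined by three boundary points: P, Q, R.
Their circumcentre is (0.5, -5/6) with r² = 1625/18.
The farthest remaining point S is at distance² 53/18 ≤ 1625/18.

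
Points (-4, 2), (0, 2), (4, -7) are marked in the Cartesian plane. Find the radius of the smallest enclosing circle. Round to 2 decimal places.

6.02

Call the three points A, B, C in the order given.
Side lengths²: AB² = 16, AC² = 145, BC² = 97.
Since AC² = 145 ≥ 97 + 16 = 113, the angle opposite AC is not acute, so the smallest enclosing circle has AC as diameter.
Centre = midpoint of AC = (0, -2.5), r² = 145/4 = 36.25.
r = √(36.25) ≈ 6.02.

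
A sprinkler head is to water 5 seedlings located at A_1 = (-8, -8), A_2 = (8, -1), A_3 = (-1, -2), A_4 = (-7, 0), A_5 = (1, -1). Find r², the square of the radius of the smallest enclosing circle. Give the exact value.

76.25

By Welzl's lemma the MEC is supported by two points (diametrically opposite) or three points (on a circumcircle).
The farthest pair is A_1–A_2 with squared distance 305. The circle on this segment as diameter has centre (0, -4.5) and r² = 305/4 = 76.25.
Check A_3: distance² to centre = 7.25 ≤ 76.25, so it lies inside.
All remaining points lie in this disk, and no smaller disk contains both endpoints, so this is the minimum enclosing circle.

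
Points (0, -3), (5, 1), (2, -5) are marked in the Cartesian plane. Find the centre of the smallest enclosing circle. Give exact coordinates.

(19/6, -11/6)

Call the three points A, B, C in the order given.
Side lengths²: AB² = 41, AC² = 8, BC² = 45.
Since BC² = 45 < 41 + 8 = 49, the triangle is acute, so the smallest enclosing circle is the circumcircle.
Circumcentre = (19/6, -11/6), r² = 205/18.
Centre = (19/6, -11/6).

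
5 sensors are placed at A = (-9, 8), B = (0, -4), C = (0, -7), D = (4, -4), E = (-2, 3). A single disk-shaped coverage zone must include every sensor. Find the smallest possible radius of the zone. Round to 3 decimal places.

8.893

A smallest enclosing disk is always determined by at most three of the input points on its boundary.
The minimum enclosing circle is determined by three boundary points: A, C, D.
Their circumcentre is (-181/58, 77/58) with r² = 133025/1682.
The farthest remaining point B is at distance² 64121/1682 ≤ 133025/1682.
r = √(133025/1682) ≈ 8.893.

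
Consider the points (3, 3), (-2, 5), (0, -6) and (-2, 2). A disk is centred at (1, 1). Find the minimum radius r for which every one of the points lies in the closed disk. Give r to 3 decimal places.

7.071

The required radius is the distance from (1, 1) to the farthest point.
Squared distances: 8, 25, 50, 10.
Maximum is 50, attained at (0, -6).
r = √50 ≈ 7.071.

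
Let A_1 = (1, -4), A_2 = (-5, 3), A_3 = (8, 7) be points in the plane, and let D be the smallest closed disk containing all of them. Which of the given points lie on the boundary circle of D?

Side lengths²: A_1A_2² = 85, A_1A_3² = 170, A_2A_3² = 185.
Since A_2A_3² = 185 < 170 + 85 = 255, the triangle is acute, so the smallest enclosing circle is the circumcircle.
Circumcentre = (97/46, 139/46), r² = 53465/1058.
The points at distance exactly r from the centre are A_1, A_2, A_3 — 3 points.

A_1, A_2, A_3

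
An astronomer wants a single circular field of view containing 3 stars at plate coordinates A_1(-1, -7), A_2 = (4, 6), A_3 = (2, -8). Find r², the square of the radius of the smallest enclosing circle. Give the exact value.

12125/242

Side lengths²: A_1A_2² = 194, A_1A_3² = 10, A_2A_3² = 200.
Since A_2A_3² = 200 < 194 + 10 = 204, the triangle is acute, so the smallest enclosing circle is the circumcircle.
Circumcentre = (59/22, -21/22), r² = 12125/242.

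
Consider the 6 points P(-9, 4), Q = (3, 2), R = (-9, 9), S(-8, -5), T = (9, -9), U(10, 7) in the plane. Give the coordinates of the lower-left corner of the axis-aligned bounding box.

(-9, -9)

x-range [-9, 10], y-range [-9, 9].
The lower-left corner is (-9, -9).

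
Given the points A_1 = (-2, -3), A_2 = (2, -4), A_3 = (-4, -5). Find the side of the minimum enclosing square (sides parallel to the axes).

The bounding box has width 6 and height 2.
An axis-aligned square enclosing the set must have side ≥ max(width, height).
So the minimum side is max(6, 2) = 6.

6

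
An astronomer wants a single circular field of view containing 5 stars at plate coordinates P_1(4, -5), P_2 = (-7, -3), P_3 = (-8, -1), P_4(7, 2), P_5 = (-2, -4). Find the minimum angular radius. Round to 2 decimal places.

7.65

A smallest enclosing disk is always determined by at most three of the input points on its boundary.
The farthest pair is P_3–P_4 with squared distance 234. The circle on this segment as diameter has centre (-0.5, 0.5) and r² = 234/4 = 58.5.
Check P_1: distance² to centre = 50.5 ≤ 58.5, so it lies inside.
All remaining points lie in this disk, and no smaller disk contains both endpoints, so this is the minimum enclosing circle.
r = √(58.5) ≈ 7.65.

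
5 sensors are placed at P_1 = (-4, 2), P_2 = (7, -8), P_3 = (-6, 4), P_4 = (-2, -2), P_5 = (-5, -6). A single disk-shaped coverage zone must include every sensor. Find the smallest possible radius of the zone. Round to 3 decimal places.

By Welzl's lemma the MEC is supported by two points (diametrically opposite) or three points (on a circumcircle).
The farthest pair is P_2–P_3 with squared distance 313. The circle on this segment as diameter has centre (0.5, -2) and r² = 313/4 = 78.25.
Check P_1: distance² to centre = 36.25 ≤ 78.25, so it lies inside.
All remaining points lie in this disk, and no smaller disk contains both endpoints, so this is the minimum enclosing circle.
r = √(78.25) ≈ 8.846.

8.846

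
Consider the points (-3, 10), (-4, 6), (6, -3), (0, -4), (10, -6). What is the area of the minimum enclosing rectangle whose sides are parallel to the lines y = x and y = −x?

159.5

In coordinates u = x + y, v = x − y the rectangle is axis-aligned; the map (x,y)→(u,v) scales areas by 2.
u-values: 7, 2, 3, -4, 4; range = 7 − (-4) = 11.
v-values: -13, -10, 9, 4, 16; range = 16 − (-13) = 29.
Area = (11 × 29) / 2 = 159.5.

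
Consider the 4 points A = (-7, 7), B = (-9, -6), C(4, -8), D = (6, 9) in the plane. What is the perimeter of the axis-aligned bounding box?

Width = max x − min x = 6 − (-9) = 15.
Height = max y − min y = 9 − (-8) = 17.
Perimeter = 2(15 + 17) = 64.

64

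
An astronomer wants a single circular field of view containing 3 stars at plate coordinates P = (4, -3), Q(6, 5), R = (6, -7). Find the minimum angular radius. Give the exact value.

6

Side lengths²: PQ² = 68, PR² = 20, QR² = 144.
Since QR² = 144 ≥ 68 + 20 = 88, the angle opposite QR is not acute, so the smallest enclosing circle has QR as diameter.
Centre = midpoint of QR = (6, -1), r² = 144/4 = 36.
r = √36 = 6.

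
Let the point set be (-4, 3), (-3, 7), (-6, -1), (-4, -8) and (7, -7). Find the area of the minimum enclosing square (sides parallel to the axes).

225

The bounding box has width 13 and height 15.
An axis-aligned square enclosing the set must have side ≥ max(width, height).
So the minimum side is max(13, 15) = 15.
Area = 15² = 225.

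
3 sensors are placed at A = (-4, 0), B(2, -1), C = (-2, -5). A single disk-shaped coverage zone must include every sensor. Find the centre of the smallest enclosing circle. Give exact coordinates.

Side lengths²: AB² = 37, AC² = 29, BC² = 32.
Since AB² = 37 < 32 + 29 = 61, the triangle is acute, so the smallest enclosing circle is the circumcircle.
Circumcentre = (-17/14, -25/14), r² = 1073/98.
Centre = (-17/14, -25/14).

(-17/14, -25/14)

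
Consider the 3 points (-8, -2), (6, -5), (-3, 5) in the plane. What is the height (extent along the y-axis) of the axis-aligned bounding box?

max y = 5, min y = -5, so height = 10.

10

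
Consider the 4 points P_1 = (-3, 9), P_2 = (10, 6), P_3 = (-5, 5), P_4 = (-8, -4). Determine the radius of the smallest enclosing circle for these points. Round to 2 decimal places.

10.30

The farthest pair is P_2–P_4 with squared distance 424. The circle on this segment as diameter has centre (1, 1) and r² = 424/4 = 106.
Check P_1: distance² to centre = 80 ≤ 106, so it lies inside.
All remaining points lie in this disk, and no smaller disk contains both endpoints, so this is the minimum enclosing circle.
r = √106 ≈ 10.30.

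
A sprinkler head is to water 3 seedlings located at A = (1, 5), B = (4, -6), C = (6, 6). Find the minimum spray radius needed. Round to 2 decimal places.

Side lengths²: AB² = 130, AC² = 26, BC² = 148.
Since BC² = 148 < 130 + 26 = 156, the triangle is acute, so the smallest enclosing circle is the circumcircle.
Circumcentre = (133/29, 2/29), r² = 31265/841.
r = √(31265/841) ≈ 6.10.

6.10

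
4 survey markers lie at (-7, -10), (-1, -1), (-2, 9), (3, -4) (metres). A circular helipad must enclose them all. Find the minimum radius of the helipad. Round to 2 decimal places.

By Welzl's lemma the MEC is supported by two points (diametrically opposite) or three points (on a circumcircle).
The farthest pair is (-7, -10)–(-2, 9) with squared distance 386. The circle on this segment as diameter has centre (-4.5, -0.5) and r² = 386/4 = 96.5.
Check (-1, -1): distance² to centre = 12.5 ≤ 96.5, so it lies inside.
All remaining points lie in this disk, and no smaller disk contains both endpoints, so this is the minimum enclosing circle.
r = √(96.5) ≈ 9.82.

9.82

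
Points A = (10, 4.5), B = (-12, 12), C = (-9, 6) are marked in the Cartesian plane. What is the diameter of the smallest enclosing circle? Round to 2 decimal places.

23.24

Side lengths²: AB² = 540.25, AC² = 363.25, BC² = 45.
Since AB² = 540.25 ≥ 363.25 + 45 = 408.25, the angle opposite AB is not acute, so the smallest enclosing circle has AB as diameter.
Centre = midpoint of AB = (-1, 8.25), r² = 540.25/4 = 135.0625.
Diameter = 2r = 2√(135.0625) ≈ 23.24.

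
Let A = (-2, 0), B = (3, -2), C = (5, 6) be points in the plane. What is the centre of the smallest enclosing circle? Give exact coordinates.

(21/11, 111/44)

Side lengths²: AB² = 29, AC² = 85, BC² = 68.
Since AC² = 85 < 68 + 29 = 97, the triangle is acute, so the smallest enclosing circle is the circumcircle.
Circumcentre = (21/11, 111/44), r² = 41905/1936.
Centre = (21/11, 111/44).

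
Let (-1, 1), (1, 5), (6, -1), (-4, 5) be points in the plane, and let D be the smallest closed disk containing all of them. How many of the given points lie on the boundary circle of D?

The farthest pair is (6, -1)–(-4, 5) with squared distance 136. The circle on this segment as diameter has centre (1, 2) and r² = 136/4 = 34.
Check (-1, 1): distance² to centre = 5 ≤ 34, so it lies inside.
All remaining points lie in this disk, and no smaller disk contains both endpoints, so this is the minimum enclosing circle.
The points at distance exactly r from the centre are (6, -1), (-4, 5) — 2 points.

2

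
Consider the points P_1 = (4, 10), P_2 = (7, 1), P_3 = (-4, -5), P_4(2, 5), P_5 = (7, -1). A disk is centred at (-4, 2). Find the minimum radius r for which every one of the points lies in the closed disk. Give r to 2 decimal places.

The required radius is the distance from (-4, 2) to the farthest point.
Squared distances: 128, 122, 49, 45, 130.
Maximum is 130, attained at P_5.
r = √130 ≈ 11.40.

11.40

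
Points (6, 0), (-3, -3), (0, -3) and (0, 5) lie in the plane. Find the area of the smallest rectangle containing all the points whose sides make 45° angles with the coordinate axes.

66

In coordinates u = x + y, v = x − y the rectangle is axis-aligned; the map (x,y)→(u,v) scales areas by 2.
u-values: 6, -6, -3, 5; range = 6 − (-6) = 12.
v-values: 6, 0, 3, -5; range = 6 − (-5) = 11.
Area = (12 × 11) / 2 = 66.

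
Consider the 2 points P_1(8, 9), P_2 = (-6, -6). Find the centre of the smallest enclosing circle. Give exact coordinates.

The smallest circle enclosing two points has them as diameter endpoints.
Centre = midpoint = (1, 1.5); r² = |P_1P_2|²/4 = 421/4 = 105.25.
Centre = (1, 1.5).

(1, 1.5)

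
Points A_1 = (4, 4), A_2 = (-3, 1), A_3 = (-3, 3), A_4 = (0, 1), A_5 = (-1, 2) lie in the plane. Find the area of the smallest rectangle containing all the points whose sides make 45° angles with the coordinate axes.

30

In coordinates u = x + y, v = x − y the rectangle is axis-aligned; the map (x,y)→(u,v) scales areas by 2.
u-values: 8, -2, 0, 1, 1; range = 8 − (-2) = 10.
v-values: 0, -4, -6, -1, -3; range = 0 − (-6) = 6.
Area = (10 × 6) / 2 = 30.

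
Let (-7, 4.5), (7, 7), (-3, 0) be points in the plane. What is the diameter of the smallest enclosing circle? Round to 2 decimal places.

14.22

Call the three points A, B, C in the order given.
Side lengths²: AB² = 202.25, AC² = 36.25, BC² = 149.
Since AB² = 202.25 ≥ 149 + 36.25 = 185.25, the angle opposite AB is not acute, so the smallest enclosing circle has AB as diameter.
Centre = midpoint of AB = (0, 5.75), r² = 202.25/4 = 50.5625.
Diameter = 2r = 2√(50.5625) ≈ 14.22.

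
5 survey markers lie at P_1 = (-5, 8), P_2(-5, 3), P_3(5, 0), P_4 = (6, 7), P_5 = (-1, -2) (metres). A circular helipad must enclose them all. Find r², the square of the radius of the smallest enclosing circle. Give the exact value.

62525/1521

A smallest enclosing disk is always determined by at most three of the input points on its boundary.
The minimum enclosing circle is determined by three boundary points: P_1, P_3, P_4.
Their circumcentre is (8/39, 166/39) with r² = 62525/1521.
The farthest remaining point P_5 is at distance² 61745/1521 ≤ 62525/1521.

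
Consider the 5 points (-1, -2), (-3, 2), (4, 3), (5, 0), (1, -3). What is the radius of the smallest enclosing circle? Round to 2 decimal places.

The farthest pair is (-3, 2)–(5, 0) with squared distance 68. The circle on this segment as diameter has centre (1, 1) and r² = 68/4 = 17.
Check (-1, -2): distance² to centre = 13 ≤ 17, so it lies inside.
All remaining points lie in this disk, and no smaller disk contains both endpoints, so this is the minimum enclosing circle.
r = √17 ≈ 4.12.

4.12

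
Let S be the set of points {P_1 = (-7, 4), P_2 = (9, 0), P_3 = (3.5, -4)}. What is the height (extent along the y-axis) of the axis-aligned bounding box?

max y = 4, min y = -4, so height = 8.

8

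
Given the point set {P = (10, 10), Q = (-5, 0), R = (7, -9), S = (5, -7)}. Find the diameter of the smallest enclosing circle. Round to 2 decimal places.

20.40

The minimum enclosing circle of a finite set is fixed by two of the points (as a diameter) or three (as a circumcircle).
The minimum enclosing circle is determined by three boundary points: P, Q, R.
Their circumcentre is (175/34, 35/34) with r² = 60125/578.
The farthest remaining point S is at distance² 37277/578 ≤ 60125/578.
Diameter = 2r = 2√(60125/578) ≈ 20.40.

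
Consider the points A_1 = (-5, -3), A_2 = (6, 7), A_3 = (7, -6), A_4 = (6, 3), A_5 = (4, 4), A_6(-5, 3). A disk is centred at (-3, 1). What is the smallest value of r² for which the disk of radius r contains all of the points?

The required radius is the distance from (-3, 1) to the farthest point.
Squared distances: 20, 117, 149, 85, 58, 8.
Maximum is 149, attained at A_3.

149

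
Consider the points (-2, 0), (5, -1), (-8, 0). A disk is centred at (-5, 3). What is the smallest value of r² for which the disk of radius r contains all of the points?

The required radius is the distance from (-5, 3) to the farthest point.
Squared distances: 18, 116, 18.
Maximum is 116, attained at (5, -1).

116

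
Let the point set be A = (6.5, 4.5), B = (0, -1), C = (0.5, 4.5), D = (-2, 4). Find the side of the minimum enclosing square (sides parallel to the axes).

The bounding box has width 8.5 and height 5.5.
An axis-aligned square enclosing the set must have side ≥ max(width, height).
So the minimum side is max(8.5, 5.5) = 8.5.

8.5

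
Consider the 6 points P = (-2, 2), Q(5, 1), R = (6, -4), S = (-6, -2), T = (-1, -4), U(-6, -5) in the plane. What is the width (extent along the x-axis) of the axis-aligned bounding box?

max x = 6, min x = -6, so width = 12.

12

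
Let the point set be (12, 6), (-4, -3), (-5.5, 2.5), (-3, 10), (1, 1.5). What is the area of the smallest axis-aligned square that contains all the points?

306.25

The bounding box has width 17.5 and height 13.
An axis-aligned square enclosing the set must have side ≥ max(width, height).
So the minimum side is max(17.5, 13) = 17.5.
Area = 17.5² = 306.25.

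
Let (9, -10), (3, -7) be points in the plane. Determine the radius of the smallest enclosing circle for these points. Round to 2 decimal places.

3.35

The smallest circle enclosing two points has them as diameter endpoints.
Centre = midpoint = (6, -8.5); r² = |(9, -10)−(3, -7)|²/4 = 45/4 = 11.25.
r = √(11.25) ≈ 3.35.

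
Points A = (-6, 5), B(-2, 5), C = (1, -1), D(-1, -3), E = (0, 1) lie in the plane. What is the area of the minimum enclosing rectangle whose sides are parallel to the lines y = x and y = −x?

45.5

In coordinates u = x + y, v = x − y the rectangle is axis-aligned; the map (x,y)→(u,v) scales areas by 2.
u-values: -1, 3, 0, -4, 1; range = 3 − (-4) = 7.
v-values: -11, -7, 2, 2, -1; range = 2 − (-11) = 13.
Area = (7 × 13) / 2 = 45.5.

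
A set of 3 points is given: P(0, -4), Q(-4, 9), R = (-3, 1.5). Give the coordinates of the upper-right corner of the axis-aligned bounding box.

(0, 9)

x-range [-4, 0], y-range [-4, 9].
The upper-right corner is (0, 9).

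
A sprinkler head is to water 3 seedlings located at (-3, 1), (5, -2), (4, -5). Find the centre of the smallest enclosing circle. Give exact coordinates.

(0.5, -2)

Call the three points A, B, C in the order given.
Side lengths²: AB² = 73, AC² = 85, BC² = 10.
Since AC² = 85 ≥ 73 + 10 = 83, the angle opposite AC is not acute, so the smallest enclosing circle has AC as diameter.
Centre = midpoint of AC = (0.5, -2), r² = 85/4 = 21.25.
Centre = (0.5, -2).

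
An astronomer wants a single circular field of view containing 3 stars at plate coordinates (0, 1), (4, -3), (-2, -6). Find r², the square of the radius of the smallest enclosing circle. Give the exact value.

Call the three points A, B, C in the order given.
Side lengths²: AB² = 32, AC² = 53, BC² = 45.
Since AC² = 53 < 45 + 32 = 77, the triangle is acute, so the smallest enclosing circle is the circumcircle.
Circumcentre = (1/6, -17/6), r² = 265/18.

265/18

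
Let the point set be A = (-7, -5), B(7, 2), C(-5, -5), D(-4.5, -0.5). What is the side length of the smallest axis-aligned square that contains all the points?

The bounding box has width 14 and height 7.
An axis-aligned square enclosing the set must have side ≥ max(width, height).
So the minimum side is max(14, 7) = 14.

14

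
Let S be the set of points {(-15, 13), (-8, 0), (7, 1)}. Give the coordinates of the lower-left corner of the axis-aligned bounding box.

(-15, 0)

x-range [-15, 7], y-range [0, 13].
The lower-left corner is (-15, 0).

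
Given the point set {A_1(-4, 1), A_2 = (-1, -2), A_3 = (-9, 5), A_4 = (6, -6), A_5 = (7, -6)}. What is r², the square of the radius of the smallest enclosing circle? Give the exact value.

A smallest enclosing disk is always determined by at most three of the input points on its boundary.
The farthest pair is A_3–A_5 with squared distance 377. The circle on this segment as diameter has centre (-1, -0.5) and r² = 377/4 = 94.25.
Check A_1: distance² to centre = 11.25 ≤ 94.25, so it lies inside.
All remaining points lie in this disk, and no smaller disk contains both endpoints, so this is the minimum enclosing circle.

94.25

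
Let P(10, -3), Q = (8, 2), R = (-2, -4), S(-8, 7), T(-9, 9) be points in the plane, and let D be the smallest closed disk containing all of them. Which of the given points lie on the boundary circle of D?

P, T

The farthest pair is P–T with squared distance 505. The circle on this segment as diameter has centre (0.5, 3) and r² = 505/4 = 126.25.
Check Q: distance² to centre = 57.25 ≤ 126.25, so it lies inside.
All remaining points lie in this disk, and no smaller disk contains both endpoints, so this is the minimum enclosing circle.
The points at distance exactly r from the centre are P, T — 2 points.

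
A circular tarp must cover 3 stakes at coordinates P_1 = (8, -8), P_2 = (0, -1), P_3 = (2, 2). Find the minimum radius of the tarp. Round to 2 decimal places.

5.83

Side lengths²: P_1P_2² = 113, P_1P_3² = 136, P_2P_3² = 13.
Since P_1P_3² = 136 ≥ 113 + 13 = 126, the angle opposite P_1P_3 is not acute, so the smallest enclosing circle has P_1P_3 as diameter.
Centre = midpoint of P_1P_3 = (5, -3), r² = 136/4 = 34.
r = √34 ≈ 5.83.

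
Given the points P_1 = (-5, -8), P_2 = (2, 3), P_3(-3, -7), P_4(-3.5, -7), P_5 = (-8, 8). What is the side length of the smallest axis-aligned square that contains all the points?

16

The bounding box has width 10 and height 16.
An axis-aligned square enclosing the set must have side ≥ max(width, height).
So the minimum side is max(10, 16) = 16.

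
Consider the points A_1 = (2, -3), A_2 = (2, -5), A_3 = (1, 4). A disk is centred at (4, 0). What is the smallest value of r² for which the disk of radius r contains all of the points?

29

The required radius is the distance from (4, 0) to the farthest point.
Squared distances: 13, 29, 25.
Maximum is 29, attained at A_2.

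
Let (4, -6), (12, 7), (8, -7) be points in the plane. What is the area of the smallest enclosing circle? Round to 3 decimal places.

Call the three points A, B, C in the order given.
Side lengths²: AB² = 233, AC² = 17, BC² = 212.
Since AB² = 233 ≥ 212 + 17 = 229, the angle opposite AB is not acute, so the smallest enclosing circle has AB as diameter.
Centre = midpoint of AB = (8, 0.5), r² = 233/4 = 58.25.
Area = π·r² = π·58.25 ≈ 182.998.

182.998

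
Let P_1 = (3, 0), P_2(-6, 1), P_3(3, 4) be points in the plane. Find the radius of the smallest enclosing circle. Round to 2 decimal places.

4.77

Side lengths²: P_1P_2² = 82, P_1P_3² = 16, P_2P_3² = 90.
Since P_2P_3² = 90 < 82 + 16 = 98, the triangle is acute, so the smallest enclosing circle is the circumcircle.
Circumcentre = (-4/3, 2), r² = 205/9.
r = √(205/9) ≈ 4.77.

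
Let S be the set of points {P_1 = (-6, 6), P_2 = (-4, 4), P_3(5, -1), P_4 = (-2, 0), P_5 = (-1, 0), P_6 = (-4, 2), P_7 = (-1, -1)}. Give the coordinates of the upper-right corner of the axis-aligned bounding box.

x-range [-6, 5], y-range [-1, 6].
The upper-right corner is (5, 6).

(5, 6)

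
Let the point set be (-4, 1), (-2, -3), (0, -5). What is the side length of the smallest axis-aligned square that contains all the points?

6

The bounding box has width 4 and height 6.
An axis-aligned square enclosing the set must have side ≥ max(width, height).
So the minimum side is max(4, 6) = 6.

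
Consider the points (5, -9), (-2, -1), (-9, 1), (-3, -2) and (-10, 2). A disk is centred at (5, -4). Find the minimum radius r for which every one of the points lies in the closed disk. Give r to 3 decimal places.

The required radius is the distance from (5, -4) to the farthest point.
Squared distances: 25, 58, 221, 68, 261.
Maximum is 261, attained at (-10, 2).
r = √261 ≈ 16.155.

16.155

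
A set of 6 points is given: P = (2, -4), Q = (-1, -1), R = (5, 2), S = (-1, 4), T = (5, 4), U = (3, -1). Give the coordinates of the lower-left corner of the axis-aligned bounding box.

x-range [-1, 5], y-range [-4, 4].
The lower-left corner is (-1, -4).

(-1, -4)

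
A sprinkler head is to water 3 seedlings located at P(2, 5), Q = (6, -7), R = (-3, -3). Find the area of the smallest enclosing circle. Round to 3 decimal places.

128.173

Side lengths²: PQ² = 160, PR² = 89, QR² = 97.
Since PQ² = 160 < 97 + 89 = 186, the triangle is acute, so the smallest enclosing circle is the circumcircle.
Circumcentre = (145/46, -59/46), r² = 43165/1058.
Area = π·r² = π·43165/1058 ≈ 128.173.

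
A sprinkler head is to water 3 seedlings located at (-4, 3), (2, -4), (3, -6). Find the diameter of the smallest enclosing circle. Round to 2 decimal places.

Call the three points A, B, C in the order given.
Side lengths²: AB² = 85, AC² = 130, BC² = 5.
Since AC² = 130 ≥ 85 + 5 = 90, the angle opposite AC is not acute, so the smallest enclosing circle has AC as diameter.
Centre = midpoint of AC = (-0.5, -1.5), r² = 130/4 = 32.5.
Diameter = 2r = 2√(32.5) ≈ 11.40.

11.40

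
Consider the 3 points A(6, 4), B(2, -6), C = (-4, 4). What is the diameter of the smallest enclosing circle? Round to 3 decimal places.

12.560

Side lengths²: AB² = 116, AC² = 100, BC² = 136.
Since BC² = 136 < 116 + 100 = 216, the triangle is acute, so the smallest enclosing circle is the circumcircle.
Circumcentre = (1, 0.2), r² = 39.44.
Diameter = 2r = 2√(39.44) ≈ 12.560.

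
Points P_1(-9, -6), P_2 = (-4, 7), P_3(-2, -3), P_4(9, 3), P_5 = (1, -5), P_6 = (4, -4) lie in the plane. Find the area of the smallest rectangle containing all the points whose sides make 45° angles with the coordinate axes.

In coordinates u = x + y, v = x − y the rectangle is axis-aligned; the map (x,y)→(u,v) scales areas by 2.
u-values: -15, 3, -5, 12, -4, 0; range = 12 − (-15) = 27.
v-values: -3, -11, 1, 6, 6, 8; range = 8 − (-11) = 19.
Area = (27 × 19) / 2 = 256.5.

256.5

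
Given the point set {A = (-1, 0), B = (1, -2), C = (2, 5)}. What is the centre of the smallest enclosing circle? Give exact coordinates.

(1.5, 1.5)

Side lengths²: AB² = 8, AC² = 34, BC² = 50.
Since BC² = 50 ≥ 34 + 8 = 42, the angle opposite BC is not acute, so the smallest enclosing circle has BC as diameter.
Centre = midpoint of BC = (1.5, 1.5), r² = 50/4 = 12.5.
Centre = (1.5, 1.5).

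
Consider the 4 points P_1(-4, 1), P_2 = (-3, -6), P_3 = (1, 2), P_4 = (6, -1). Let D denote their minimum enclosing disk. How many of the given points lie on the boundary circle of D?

The minimum enclosing circle is determined by three boundary points: P_1, P_2, P_4.
Their circumcentre is (21/34, -65/34) with r² = 17225/578.
The farthest remaining point P_3 is at distance² 8929/578 ≤ 17225/578.
The points at distance exactly r from the centre are P_1, P_2, P_4 — 3 points.

3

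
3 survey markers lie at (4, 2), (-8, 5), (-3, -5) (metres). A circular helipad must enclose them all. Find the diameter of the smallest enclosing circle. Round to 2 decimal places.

13.04

Call the three points A, B, C in the order given.
Side lengths²: AB² = 153, AC² = 98, BC² = 125.
Since AB² = 153 < 125 + 98 = 223, the triangle is acute, so the smallest enclosing circle is the circumcircle.
Circumcentre = (-2.5, 1.5), r² = 42.5.
Diameter = 2r = 2√(42.5) ≈ 13.04.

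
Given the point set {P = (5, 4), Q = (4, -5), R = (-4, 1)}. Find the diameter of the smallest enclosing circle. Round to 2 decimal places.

Side lengths²: PQ² = 82, PR² = 90, QR² = 100.
Since QR² = 100 < 90 + 82 = 172, the triangle is acute, so the smallest enclosing circle is the circumcircle.
Circumcentre = (18/13, -2/13), r² = 5125/169.
Diameter = 2r = 2√(5125/169) ≈ 11.01.

11.01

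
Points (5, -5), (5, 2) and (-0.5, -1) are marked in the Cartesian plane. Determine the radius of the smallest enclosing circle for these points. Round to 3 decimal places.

Call the three points A, B, C in the order given.
Side lengths²: AB² = 49, AC² = 46.25, BC² = 39.25.
Since AB² = 49 < 46.25 + 39.25 = 85.5, the triangle is acute, so the smallest enclosing circle is the circumcircle.
Circumcentre = (147/44, -1.5), r² = 29045/1936.
r = √(29045/1936) ≈ 3.873.

3.873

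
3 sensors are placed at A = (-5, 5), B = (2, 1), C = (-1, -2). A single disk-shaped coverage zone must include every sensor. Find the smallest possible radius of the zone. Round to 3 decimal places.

4.178

Side lengths²: AB² = 65, AC² = 65, BC² = 18.
Since AC² = 65 < 65 + 18 = 83, the triangle is acute, so the smallest enclosing circle is the circumcircle.
Circumcentre = (-45/22, 45/22), r² = 4225/242.
r = √(4225/242) ≈ 4.178.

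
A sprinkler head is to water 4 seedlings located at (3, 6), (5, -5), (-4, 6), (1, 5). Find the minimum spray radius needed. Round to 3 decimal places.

7.106

The minimum enclosing circle of a finite set is fixed by two of the points (as a diameter) or three (as a circumcircle).
The farthest pair is (5, -5)–(-4, 6) with squared distance 202. The circle on this segment as diameter has centre (0.5, 0.5) and r² = 202/4 = 50.5.
Check (3, 6): distance² to centre = 36.5 ≤ 50.5, so it lies inside.
All remaining points lie in this disk, and no smaller disk contains both endpoints, so this is the minimum enclosing circle.
r = √(50.5) ≈ 7.106.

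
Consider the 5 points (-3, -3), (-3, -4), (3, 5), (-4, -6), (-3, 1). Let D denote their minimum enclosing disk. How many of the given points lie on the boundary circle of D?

2

By Welzl's lemma the MEC is supported by two points (diametrically opposite) or three points (on a circumcircle).
The farthest pair is (3, 5)–(-4, -6) with squared distance 170. The circle on this segment as diameter has centre (-0.5, -0.5) and r² = 170/4 = 42.5.
Check (-3, -3): distance² to centre = 12.5 ≤ 42.5, so it lies inside.
All remaining points lie in this disk, and no smaller disk contains both endpoints, so this is the minimum enclosing circle.
The points at distance exactly r from the centre are (3, 5), (-4, -6) — 2 points.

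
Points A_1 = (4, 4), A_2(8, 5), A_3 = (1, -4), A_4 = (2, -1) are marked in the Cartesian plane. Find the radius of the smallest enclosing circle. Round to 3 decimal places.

A smallest enclosing disk is always determined by at most three of the input points on its boundary.
The farthest pair is A_2–A_3 with squared distance 130. The circle on this segment as diameter has centre (4.5, 0.5) and r² = 130/4 = 32.5.
Check A_1: distance² to centre = 12.5 ≤ 32.5, so it lies inside.
All remaining points lie in this disk, and no smaller disk contains both endpoints, so this is the minimum enclosing circle.
r = √(32.5) ≈ 5.701.

5.701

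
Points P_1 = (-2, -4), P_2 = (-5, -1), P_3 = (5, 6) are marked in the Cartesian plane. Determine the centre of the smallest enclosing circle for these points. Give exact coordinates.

(21/34, 55/34)

Side lengths²: P_1P_2² = 18, P_1P_3² = 149, P_2P_3² = 149.
Since P_2P_3² = 149 < 149 + 18 = 167, the triangle is acute, so the smallest enclosing circle is the circumcircle.
Circumcentre = (21/34, 55/34), r² = 22201/578.
Centre = (21/34, 55/34).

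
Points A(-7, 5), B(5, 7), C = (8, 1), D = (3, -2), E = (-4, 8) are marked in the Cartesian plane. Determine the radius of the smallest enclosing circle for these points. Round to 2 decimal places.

By Welzl's lemma the MEC is supported by two points (diametrically opposite) or three points (on a circumcircle).
The farthest pair is A–C with squared distance 241. The circle on this segment as diameter has centre (0.5, 3) and r² = 241/4 = 60.25.
Check B: distance² to centre = 36.25 ≤ 60.25, so it lies inside.
All remaining points lie in this disk, and no smaller disk contains both endpoints, so this is the minimum enclosing circle.
r = √(60.25) ≈ 7.76.

7.76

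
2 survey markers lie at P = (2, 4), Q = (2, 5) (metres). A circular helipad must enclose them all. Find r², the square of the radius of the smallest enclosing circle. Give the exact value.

The smallest circle enclosing two points has them as diameter endpoints.
Centre = midpoint = (2, 4.5); r² = |PQ|²/4 = 1/4 = 0.25.

0.25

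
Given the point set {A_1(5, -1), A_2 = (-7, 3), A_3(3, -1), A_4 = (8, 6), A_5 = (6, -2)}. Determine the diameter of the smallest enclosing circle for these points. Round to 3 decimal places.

The minimum enclosing circle is determined by three boundary points: A_2, A_4, A_5.
Their circumcentre is (13/19, 68/19) with r² = 21437/361.
The farthest remaining point A_1 is at distance² 14293/361 ≤ 21437/361.
Diameter = 2r = 2√(21437/361) ≈ 15.412.

15.412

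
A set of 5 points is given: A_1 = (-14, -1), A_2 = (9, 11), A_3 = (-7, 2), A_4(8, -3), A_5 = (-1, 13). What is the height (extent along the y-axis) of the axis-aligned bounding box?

max y = 13, min y = -3, so height = 16.

16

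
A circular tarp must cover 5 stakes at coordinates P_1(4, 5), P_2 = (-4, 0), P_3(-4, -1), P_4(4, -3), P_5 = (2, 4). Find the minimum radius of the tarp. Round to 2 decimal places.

A smallest enclosing disk is always determined by at most three of the input points on its boundary.
The minimum enclosing circle is determined by three boundary points: P_1, P_3, P_4.
Their circumcentre is (0.75, 1) with r² = 26.5625.
The farthest remaining point P_2 is at distance² 23.5625 ≤ 26.5625.
r = √(26.5625) ≈ 5.15.

5.15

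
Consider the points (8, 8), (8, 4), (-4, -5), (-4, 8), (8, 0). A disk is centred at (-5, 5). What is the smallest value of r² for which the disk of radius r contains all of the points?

The required radius is the distance from (-5, 5) to the farthest point.
Squared distances: 178, 170, 101, 10, 194.
Maximum is 194, attained at (8, 0).

194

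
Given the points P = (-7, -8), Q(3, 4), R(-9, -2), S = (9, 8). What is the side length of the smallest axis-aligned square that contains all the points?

The bounding box has width 18 and height 16.
An axis-aligned square enclosing the set must have side ≥ max(width, height).
So the minimum side is max(18, 16) = 18.

18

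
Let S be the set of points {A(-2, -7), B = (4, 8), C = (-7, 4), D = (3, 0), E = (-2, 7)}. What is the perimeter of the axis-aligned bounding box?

Width = max x − min x = 4 − (-7) = 11.
Height = max y − min y = 8 − (-7) = 15.
Perimeter = 2(11 + 15) = 52.

52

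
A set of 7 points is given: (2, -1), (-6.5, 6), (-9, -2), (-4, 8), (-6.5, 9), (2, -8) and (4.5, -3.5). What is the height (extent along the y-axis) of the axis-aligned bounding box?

max y = 9, min y = -8, so height = 17.

17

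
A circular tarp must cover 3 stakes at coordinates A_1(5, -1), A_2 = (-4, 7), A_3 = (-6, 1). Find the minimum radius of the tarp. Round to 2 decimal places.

Side lengths²: A_1A_2² = 145, A_1A_3² = 125, A_2A_3² = 40.
Since A_1A_2² = 145 < 125 + 40 = 165, the triangle is acute, so the smallest enclosing circle is the circumcircle.
Circumcentre = (-1/14, 33/14), r² = 3625/98.
r = √(3625/98) ≈ 6.08.

6.08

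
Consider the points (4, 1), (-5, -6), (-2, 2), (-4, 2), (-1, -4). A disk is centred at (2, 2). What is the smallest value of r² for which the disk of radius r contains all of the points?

113

The required radius is the distance from (2, 2) to the farthest point.
Squared distances: 5, 113, 16, 36, 45.
Maximum is 113, attained at (-5, -6).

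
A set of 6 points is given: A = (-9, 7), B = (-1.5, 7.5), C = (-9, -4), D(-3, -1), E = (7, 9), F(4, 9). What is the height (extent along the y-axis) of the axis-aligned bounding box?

max y = 9, min y = -4, so height = 13.

13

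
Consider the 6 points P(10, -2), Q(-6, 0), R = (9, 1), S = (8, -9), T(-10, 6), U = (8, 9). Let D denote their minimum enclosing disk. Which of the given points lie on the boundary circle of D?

A smallest enclosing disk is always determined by at most three of the input points on its boundary.
The minimum enclosing circle is determined by three boundary points: S, T, U.
Their circumcentre is (0.25, 0) with r² = 141.0625.
The farthest remaining point P is at distance² 99.0625 ≤ 141.0625.
The points at distance exactly r from the centre are S, T, U — 3 points.

S, T, U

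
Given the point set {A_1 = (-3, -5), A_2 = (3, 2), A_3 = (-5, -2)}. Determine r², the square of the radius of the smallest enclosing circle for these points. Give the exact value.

21.58203125

Side lengths²: A_1A_2² = 85, A_1A_3² = 13, A_2A_3² = 80.
Since A_1A_2² = 85 < 80 + 13 = 93, the triangle is acute, so the smallest enclosing circle is the circumcircle.
Circumcentre = (-0.4375, -1.125), r² = 21.58203125.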